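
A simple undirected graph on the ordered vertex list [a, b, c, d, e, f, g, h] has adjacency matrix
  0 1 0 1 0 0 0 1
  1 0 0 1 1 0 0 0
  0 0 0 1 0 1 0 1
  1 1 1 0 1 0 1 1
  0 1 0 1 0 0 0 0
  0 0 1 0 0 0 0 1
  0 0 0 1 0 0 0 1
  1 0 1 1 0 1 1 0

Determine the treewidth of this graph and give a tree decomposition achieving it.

The largest bag has 3 vertices, giving width 2; this decomposition certifies tw(G) ≤ 2. For the lower bound, the 3 vertices {b, d, e} are pairwise adjacent, and any tree decomposition puts a clique entirely inside one bag — forcing width ≥ 2. Combining the bounds, tw(G) = 2.

Treewidth 2.
Bags: B1 = {c, d, h}  B2 = {a, d, h}  B3 = {a, b, d}  B4 = {d, g, h}  B5 = {c, f, h}  B6 = {b, d, e}
Tree: B1–B2, B2–B3, B1–B4, B1–B5, B3–B6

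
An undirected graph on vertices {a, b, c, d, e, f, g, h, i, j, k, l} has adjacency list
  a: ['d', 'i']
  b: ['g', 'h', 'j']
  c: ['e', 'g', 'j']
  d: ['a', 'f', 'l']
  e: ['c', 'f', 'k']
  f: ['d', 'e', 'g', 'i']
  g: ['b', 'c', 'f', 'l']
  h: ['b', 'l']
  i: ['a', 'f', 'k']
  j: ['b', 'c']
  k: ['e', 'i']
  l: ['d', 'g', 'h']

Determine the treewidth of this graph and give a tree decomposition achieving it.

Treewidth 3.
One optimal decomposition is:
Bags: B1 = {a, e, i, k}  B2 = {a, e, f, i}  B3 = {a, d, e, f}  B4 = {c, d, e, f}  B5 = {c, d, f, g}  B6 = {c, d, g, l}  B7 = {c, g, j, l}  B8 = {b, g, j, l}  B9 = {b, h, j, l}
Tree: B1–B2, B2–B3, B3–B4, B4–B5, B5–B6, B6–B7, B7–B8, B8–B9

Each bag holds 4 vertices, so the decomposition has width 3, which upper-bounds the treewidth. For the lower bound: the 4 vertex sets {a,i,k}, {e}, {f}, {c,d,g,l} are disjoint, each induces a connected subgraph, and every pair is joined by at least one edge of G. Contracting each set to a single vertex therefore yields K_{4} as a minor, and since treewidth is minor-monotone, tw(G) ≥ tw(K_{4}) = 3. Therefore the treewidth is 3.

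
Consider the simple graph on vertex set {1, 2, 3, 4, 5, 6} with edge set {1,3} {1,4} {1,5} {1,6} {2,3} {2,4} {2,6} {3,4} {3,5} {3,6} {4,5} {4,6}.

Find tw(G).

A width-3 tree decomposition is:
Bags: B1 = {1, 3, 4, 6}  B2 = {2, 3, 4, 6}  B3 = {1, 3, 4, 5}
Tree: B1–B2, B1–B3
Every bag has size at most 4, so the width is 4 − 1 = 3 and tw(G) ≤ 3. On the other hand G contains the 4-clique {1, 3, 4, 5}. A clique must lie in a single bag of any decomposition, so no decomposition can have width below 3. Combining the bounds, tw(G) = 3.

3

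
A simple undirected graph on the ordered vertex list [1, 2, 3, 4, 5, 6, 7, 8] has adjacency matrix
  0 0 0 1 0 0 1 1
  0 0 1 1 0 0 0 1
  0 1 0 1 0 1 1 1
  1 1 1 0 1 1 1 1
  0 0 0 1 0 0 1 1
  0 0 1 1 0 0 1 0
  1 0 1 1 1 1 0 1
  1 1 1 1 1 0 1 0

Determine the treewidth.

A width-3 tree decomposition is:
Bags: B1 = {3, 4, 7, 8}  B2 = {2, 3, 4, 8}  B3 = {3, 4, 6, 7}  B4 = {4, 5, 7, 8}  B5 = {1, 4, 7, 8}
Tree: B1–B2, B1–B3, B1–B4, B1–B5
Each bag holds 4 vertices, so the decomposition has width 3, which upper-bounds the treewidth. For the lower bound, the 4 vertices {2, 3, 4, 8} are pairwise adjacent, and any tree decomposition puts a clique entirely inside one bag — forcing width ≥ 3. The upper and lower bounds meet at 3, so that is the treewidth.

3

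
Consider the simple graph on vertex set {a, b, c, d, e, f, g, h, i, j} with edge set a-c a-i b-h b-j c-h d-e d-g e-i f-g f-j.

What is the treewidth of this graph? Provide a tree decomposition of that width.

Each bag holds 3 vertices, so the decomposition has width 2, which upper-bounds the treewidth. Since b–j–f–g–d–e–i–a–c–h–b is a cycle in G, G is not acyclic. Forests are exactly the graphs of treewidth ≤ 1, so tw(G) ≥ 2. Hence tw(G) = 2 exactly.

Treewidth 2.
One such decomposition:
Bags: B1 = {b, f, j}  B2 = {b, f, g}  B3 = {b, d, g}  B4 = {b, d, e}  B5 = {b, e, i}  B6 = {a, b, i}  B7 = {a, b, c}  B8 = {b, c, h}
Tree: B1–B2, B2–B3, B3–B4, B4–B5, B5–B6, B6–B7, B7–B8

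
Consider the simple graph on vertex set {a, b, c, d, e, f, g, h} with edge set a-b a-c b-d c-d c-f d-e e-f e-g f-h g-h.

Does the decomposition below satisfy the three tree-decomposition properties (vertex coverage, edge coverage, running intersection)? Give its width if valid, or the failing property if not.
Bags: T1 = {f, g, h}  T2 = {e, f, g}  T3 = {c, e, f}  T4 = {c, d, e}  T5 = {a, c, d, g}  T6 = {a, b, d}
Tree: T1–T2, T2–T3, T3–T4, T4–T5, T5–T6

No — bags containing vertex g are not connected in the tree.

A tree decomposition must satisfy three properties: every vertex lies in some bag; for every edge, both endpoints lie together in some bag; and for every vertex, the bags containing it form a connected subtree. Here bags containing vertex g are not connected in the tree, so the decomposition is invalid.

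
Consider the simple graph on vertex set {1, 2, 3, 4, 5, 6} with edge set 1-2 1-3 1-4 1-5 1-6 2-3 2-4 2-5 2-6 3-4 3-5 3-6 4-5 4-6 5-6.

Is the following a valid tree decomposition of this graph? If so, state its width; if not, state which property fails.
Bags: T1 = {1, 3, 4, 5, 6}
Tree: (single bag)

No — vertex 2 appears in no bag.

A tree decomposition must satisfy three properties: every vertex lies in some bag; for every edge, both endpoints lie together in some bag; and for every vertex, the bags containing it form a connected subtree. Here vertex 2 appears in no bag, so the decomposition is invalid.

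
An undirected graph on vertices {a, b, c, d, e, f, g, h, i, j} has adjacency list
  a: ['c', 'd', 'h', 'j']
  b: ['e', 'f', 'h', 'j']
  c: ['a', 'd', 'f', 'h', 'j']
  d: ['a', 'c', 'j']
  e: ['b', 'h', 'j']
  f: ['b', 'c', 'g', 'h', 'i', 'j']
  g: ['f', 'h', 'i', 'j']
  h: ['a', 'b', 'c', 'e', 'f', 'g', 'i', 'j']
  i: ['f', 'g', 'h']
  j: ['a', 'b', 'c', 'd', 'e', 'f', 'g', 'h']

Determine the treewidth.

A width-3 tree decomposition is:
Bags: B1 = {c, f, h, j}  B2 = {a, c, h, j}  B3 = {b, f, h, j}  B4 = {f, g, h, j}  B5 = {a, c, d, j}  B6 = {f, g, h, i}  B7 = {b, e, h, j}
Tree: B1–B2, B1–B3, B1–B4, B2–B5, B4–B6, B3–B7
Every bag has size at most 4, so the width is 4 − 1 = 3 and tw(G) ≤ 3. On the other hand G contains the 4-clique {a, c, d, j}. A clique must lie in a single bag of any decomposition, so no decomposition can have width below 3. Hence tw(G) = 3 exactly.

3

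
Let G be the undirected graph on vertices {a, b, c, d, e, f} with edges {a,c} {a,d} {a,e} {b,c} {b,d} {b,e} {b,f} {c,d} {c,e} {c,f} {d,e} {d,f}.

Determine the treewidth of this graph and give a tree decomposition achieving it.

Each bag holds 4 vertices, so the decomposition has width 3, which upper-bounds the treewidth. Conversely, {a, c, d, e} is a clique of size 4, and the vertices of any clique must share a bag in every tree decomposition; so some bag has ≥ 4 vertices and tw(G) ≥ 3. The upper and lower bounds meet at 3, so that is the treewidth.

Treewidth 3.
One optimal decomposition is:
Bags: B1 = {b, c, d, f}  B2 = {b, c, d, e}  B3 = {a, c, d, e}
Tree: B1–B2, B2–B3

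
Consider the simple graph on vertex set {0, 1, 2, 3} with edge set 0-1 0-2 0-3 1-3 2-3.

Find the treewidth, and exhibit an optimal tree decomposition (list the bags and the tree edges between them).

Every bag has size at most 3, so the width is 3 − 1 = 2 and tw(G) ≤ 2. For the lower bound, the 3 vertices {0, 1, 3} are pairwise adjacent, and any tree decomposition puts a clique entirely inside one bag — forcing width ≥ 2. The upper and lower bounds meet at 2, so that is the treewidth.

Treewidth 2.
One optimal decomposition is:
Bags: B1 = {0, 2, 3}  B2 = {0, 1, 3}
Tree: B1–B2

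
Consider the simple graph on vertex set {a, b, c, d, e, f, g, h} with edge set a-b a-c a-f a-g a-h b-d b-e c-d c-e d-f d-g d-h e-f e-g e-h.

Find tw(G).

A width-3 tree decomposition is:
Bags: B1 = {a, b, d, e}  B2 = {a, d, e, h}  B3 = {a, c, d, e}  B4 = {a, d, e, g}  B5 = {a, d, e, f}
Tree: B1–B2, B2–B3, B3–B4, B4–B5
Each bag holds 4 vertices, so the decomposition has width 3, which upper-bounds the treewidth. For the lower bound: the 4 vertex sets {b,d}, {a,h}, {e}, {c} are disjoint, each induces a connected subgraph, and every pair is joined by at least one edge of G. Contracting each set to a single vertex therefore yields K_{4} as a minor, and since treewidth is minor-monotone, tw(G) ≥ tw(K_{4}) = 3. Hence tw(G) = 3 exactly.

3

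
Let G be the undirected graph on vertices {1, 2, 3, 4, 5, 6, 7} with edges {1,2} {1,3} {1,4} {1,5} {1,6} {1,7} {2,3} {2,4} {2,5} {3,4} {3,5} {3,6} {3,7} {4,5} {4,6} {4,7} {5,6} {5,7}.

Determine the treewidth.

A width-4 tree decomposition is:
Bags: B1 = {1, 3, 4, 5, 7}  B2 = {1, 2, 3, 4, 5}  B3 = {1, 3, 4, 5, 6}
Tree: B1–B2, B2–B3
Each bag holds 5 vertices, so the decomposition has width 4, which upper-bounds the treewidth. On the other hand G contains the 5-clique {1, 2, 3, 4, 5}. A clique must lie in a single bag of any decomposition, so no decomposition can have width below 4. Therefore the treewidth is 4.

4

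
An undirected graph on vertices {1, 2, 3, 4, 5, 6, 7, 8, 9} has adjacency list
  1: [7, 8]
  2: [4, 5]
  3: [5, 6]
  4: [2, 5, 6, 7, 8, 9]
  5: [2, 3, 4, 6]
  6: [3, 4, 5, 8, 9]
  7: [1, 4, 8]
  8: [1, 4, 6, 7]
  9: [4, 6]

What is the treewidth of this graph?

2

A width-2 tree decomposition is:
Bags: B1 = {4, 6, 8}  B2 = {4, 5, 6}  B3 = {2, 4, 5}  B4 = {4, 6, 9}  B5 = {4, 7, 8}  B6 = {3, 5, 6}  B7 = {1, 7, 8}
Tree: B1–B2, B2–B3, B1–B4, B1–B5, B2–B6, B5–B7
Every bag has size at most 3, so the width is 3 − 1 = 2 and tw(G) ≤ 2. For the lower bound, the 3 vertices {1, 7, 8} are pairwise adjacent, and any tree decomposition puts a clique entirely inside one bag — forcing width ≥ 2. Hence tw(G) = 2 exactly.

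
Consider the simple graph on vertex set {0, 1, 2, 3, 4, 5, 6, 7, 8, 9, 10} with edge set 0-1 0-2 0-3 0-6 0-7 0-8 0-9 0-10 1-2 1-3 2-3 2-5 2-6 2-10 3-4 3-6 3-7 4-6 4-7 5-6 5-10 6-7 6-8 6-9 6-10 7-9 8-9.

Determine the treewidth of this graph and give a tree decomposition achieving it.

Treewidth 3.
Bags: B1 = {0, 6, 8, 9}  B2 = {0, 6, 7, 9}  B3 = {0, 3, 6, 7}  B4 = {3, 4, 6, 7}  B5 = {0, 2, 3, 6}  B6 = {0, 2, 6, 10}  B7 = {0, 1, 2, 3}  B8 = {2, 5, 6, 10}
Tree: B1–B2, B2–B3, B3–B4, B3–B5, B5–B6, B5–B7, B6–B8

The largest bag has 4 vertices, giving width 3; this decomposition certifies tw(G) ≤ 3. For the lower bound, the 4 vertices {0, 1, 2, 3} are pairwise adjacent, and any tree decomposition puts a clique entirely inside one bag — forcing width ≥ 3. The upper and lower bounds meet at 3, so that is the treewidth.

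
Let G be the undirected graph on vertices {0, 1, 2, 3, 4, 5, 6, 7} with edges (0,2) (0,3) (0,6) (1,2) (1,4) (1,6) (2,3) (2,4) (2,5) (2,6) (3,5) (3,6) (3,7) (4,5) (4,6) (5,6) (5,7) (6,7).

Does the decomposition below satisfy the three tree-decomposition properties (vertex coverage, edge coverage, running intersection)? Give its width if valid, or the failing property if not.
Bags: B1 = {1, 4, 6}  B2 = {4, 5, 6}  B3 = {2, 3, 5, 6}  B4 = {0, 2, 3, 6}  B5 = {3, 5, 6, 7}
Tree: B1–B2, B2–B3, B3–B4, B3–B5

A tree decomposition must satisfy three properties: every vertex lies in some bag; for every edge, both endpoints lie together in some bag; and for every vertex, the bags containing it form a connected subtree. Here edge (2,4) lies in no bag, so the decomposition is invalid.

No — edge (2,4) lies in no bag.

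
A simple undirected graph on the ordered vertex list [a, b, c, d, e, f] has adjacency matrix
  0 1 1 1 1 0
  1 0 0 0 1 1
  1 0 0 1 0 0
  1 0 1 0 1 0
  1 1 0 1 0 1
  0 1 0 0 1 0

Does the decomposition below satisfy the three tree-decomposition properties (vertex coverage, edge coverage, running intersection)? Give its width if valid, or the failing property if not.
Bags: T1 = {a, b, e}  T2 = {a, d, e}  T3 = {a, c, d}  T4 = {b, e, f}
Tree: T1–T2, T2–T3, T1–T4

Every vertex of G appears in some bag (union = {a, b, c, d, e, f}); every edge is covered by a bag; and for each vertex v the set of bags containing v is connected in the bag tree. The decomposition is therefore valid. The largest bag has 3 vertices, so the width is 2.

Yes; width 2.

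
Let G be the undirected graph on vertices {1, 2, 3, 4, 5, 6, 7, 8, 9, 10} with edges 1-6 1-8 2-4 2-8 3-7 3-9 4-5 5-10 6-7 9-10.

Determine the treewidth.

2

A width-2 tree decomposition is:
Bags: B1 = {2, 4, 5}  B2 = {2, 5, 8}  B3 = {1, 5, 8}  B4 = {1, 5, 6}  B5 = {5, 6, 7}  B6 = {3, 5, 7}  B7 = {3, 5, 9}  B8 = {5, 9, 10}
Tree: B1–B2, B2–B3, B3–B4, B4–B5, B5–B6, B6–B7, B7–B8
Each bag holds 3 vertices, so the decomposition has width 2, which upper-bounds the treewidth. Since 5–4–2–8–1–6–7–3–9–10–5 is a cycle in G, G is not acyclic. Forests are exactly the graphs of treewidth ≤ 1, so tw(G) ≥ 2. Therefore the treewidth is 2.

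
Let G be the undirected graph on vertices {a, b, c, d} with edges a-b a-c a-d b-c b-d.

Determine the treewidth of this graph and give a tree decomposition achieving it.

Each bag holds 3 vertices, so the decomposition has width 2, which upper-bounds the treewidth. Conversely, {a, b, d} is a clique of size 3, and the vertices of any clique must share a bag in every tree decomposition; so some bag has ≥ 3 vertices and tw(G) ≥ 2. Combining the bounds, tw(G) = 2.

Treewidth 2.
One such decomposition:
Bags: B1 = {a, b, d}  B2 = {a, b, c}
Tree: B1–B2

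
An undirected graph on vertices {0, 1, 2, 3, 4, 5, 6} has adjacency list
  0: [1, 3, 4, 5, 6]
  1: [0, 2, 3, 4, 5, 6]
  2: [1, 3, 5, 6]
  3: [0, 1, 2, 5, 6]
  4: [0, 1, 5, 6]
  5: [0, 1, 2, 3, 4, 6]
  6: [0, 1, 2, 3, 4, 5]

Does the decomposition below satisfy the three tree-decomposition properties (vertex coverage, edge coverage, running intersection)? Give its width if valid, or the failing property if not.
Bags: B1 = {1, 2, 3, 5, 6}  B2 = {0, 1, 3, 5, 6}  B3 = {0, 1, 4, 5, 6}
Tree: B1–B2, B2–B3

Checking the three conditions: (i) the bags cover all of {0, 1, 2, 3, 4, 5, 6}; (ii) for each edge, some bag contains both endpoints; (iii) the bags containing any fixed vertex form a subtree. All hold, so the decomposition is valid with width 5 − 1 = 4.

Yes; width 4.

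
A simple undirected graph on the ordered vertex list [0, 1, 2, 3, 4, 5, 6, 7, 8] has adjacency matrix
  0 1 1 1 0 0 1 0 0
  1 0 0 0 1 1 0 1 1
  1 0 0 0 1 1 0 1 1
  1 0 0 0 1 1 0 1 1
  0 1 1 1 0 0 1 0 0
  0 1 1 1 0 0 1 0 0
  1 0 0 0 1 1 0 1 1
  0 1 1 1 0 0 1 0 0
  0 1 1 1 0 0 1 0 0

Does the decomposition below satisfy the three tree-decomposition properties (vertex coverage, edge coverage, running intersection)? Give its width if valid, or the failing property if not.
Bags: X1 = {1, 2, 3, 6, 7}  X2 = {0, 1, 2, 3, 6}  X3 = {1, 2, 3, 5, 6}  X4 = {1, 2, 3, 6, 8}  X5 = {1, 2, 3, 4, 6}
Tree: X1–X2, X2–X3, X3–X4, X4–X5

Checking the three conditions: (i) the bags cover all of {0, 1, 2, 3, 4, 5, 6, 7, 8}; (ii) for each edge, some bag contains both endpoints; (iii) the bags containing any fixed vertex form a subtree. All hold, so the decomposition is valid with width 5 − 1 = 4.

Yes; width 4.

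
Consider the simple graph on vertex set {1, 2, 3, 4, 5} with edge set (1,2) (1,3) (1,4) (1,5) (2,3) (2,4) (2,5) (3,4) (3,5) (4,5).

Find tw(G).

4

A width-4 tree decomposition is:
Bags: B1 = {1, 2, 3, 4, 5}
Tree: (single bag)
With just one bag of size 5, the width is 5 − 1 = 4, so tw(G) ≤ 4. For the lower bound, the 5 vertices {1, 2, 3, 4, 5} are pairwise adjacent, and any tree decomposition puts a clique entirely inside one bag — forcing width ≥ 4. The upper and lower bounds meet at 4, so that is the treewidth.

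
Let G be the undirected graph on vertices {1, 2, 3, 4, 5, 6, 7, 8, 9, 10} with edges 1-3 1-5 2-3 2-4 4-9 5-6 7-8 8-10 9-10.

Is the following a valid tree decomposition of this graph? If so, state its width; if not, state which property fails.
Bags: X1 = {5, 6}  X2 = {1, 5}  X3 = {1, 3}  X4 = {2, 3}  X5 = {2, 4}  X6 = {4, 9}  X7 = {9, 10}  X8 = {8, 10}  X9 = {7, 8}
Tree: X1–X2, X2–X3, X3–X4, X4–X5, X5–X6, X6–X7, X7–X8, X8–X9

Yes; width 1.

Checking the three conditions: (i) the bags cover all of {1, 2, 3, 4, 5, 6, 7, 8, 9, 10}; (ii) for each edge, some bag contains both endpoints; (iii) the bags containing any fixed vertex form a subtree. All hold, so the decomposition is valid with width 2 − 1 = 1.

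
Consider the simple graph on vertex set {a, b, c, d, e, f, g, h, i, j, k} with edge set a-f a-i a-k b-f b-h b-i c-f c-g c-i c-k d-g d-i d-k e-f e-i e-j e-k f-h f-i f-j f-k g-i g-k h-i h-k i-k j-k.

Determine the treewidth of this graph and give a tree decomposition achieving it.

Each bag holds 4 vertices, so the decomposition has width 3, which upper-bounds the treewidth. Conversely, {e, f, j, k} is a clique of size 4, and the vertices of any clique must share a bag in every tree decomposition; so some bag has ≥ 4 vertices and tw(G) ≥ 3. Combining the bounds, tw(G) = 3.

Treewidth 3.
Bags: B1 = {b, f, h, i}  B2 = {f, h, i, k}  B3 = {e, f, i, k}  B4 = {c, f, i, k}  B5 = {e, f, j, k}  B6 = {c, g, i, k}  B7 = {a, f, i, k}  B8 = {d, g, i, k}
Tree: B1–B2, B2–B3, B3–B4, B3–B5, B4–B6, B2–B7, B6–B8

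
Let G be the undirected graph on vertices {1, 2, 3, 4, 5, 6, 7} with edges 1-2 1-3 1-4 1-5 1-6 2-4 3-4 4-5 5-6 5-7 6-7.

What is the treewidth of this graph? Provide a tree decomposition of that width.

Treewidth 2.
One such decomposition:
Bags: B1 = {1, 3, 4}  B2 = {1, 4, 5}  B3 = {1, 5, 6}  B4 = {1, 2, 4}  B5 = {5, 6, 7}
Tree: B1–B2, B2–B3, B2–B4, B3–B5

The largest bag has 3 vertices, giving width 2; this decomposition certifies tw(G) ≤ 2. Conversely, {1, 2, 4} is a clique of size 3, and the vertices of any clique must share a bag in every tree decomposition; so some bag has ≥ 3 vertices and tw(G) ≥ 2. Therefore the treewidth is 2.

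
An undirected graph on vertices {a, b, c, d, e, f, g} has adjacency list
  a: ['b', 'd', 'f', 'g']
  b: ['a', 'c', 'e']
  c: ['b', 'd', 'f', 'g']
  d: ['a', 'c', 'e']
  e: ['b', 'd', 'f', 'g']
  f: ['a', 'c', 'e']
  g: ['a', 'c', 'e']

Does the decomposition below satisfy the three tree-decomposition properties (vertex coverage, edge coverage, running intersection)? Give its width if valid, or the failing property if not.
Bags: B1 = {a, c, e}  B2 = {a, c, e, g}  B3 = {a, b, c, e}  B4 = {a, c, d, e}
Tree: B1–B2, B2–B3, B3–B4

A tree decomposition must satisfy three properties: every vertex lies in some bag; for every edge, both endpoints lie together in some bag; and for every vertex, the bags containing it form a connected subtree. Here vertex f appears in no bag, so the decomposition is invalid.

No — vertex f appears in no bag.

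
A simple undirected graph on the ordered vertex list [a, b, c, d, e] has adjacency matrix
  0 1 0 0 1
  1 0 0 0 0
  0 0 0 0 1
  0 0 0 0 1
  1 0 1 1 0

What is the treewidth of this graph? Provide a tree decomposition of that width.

Every bag has size at most 2, so the width is 2 − 1 = 1 and tw(G) ≤ 1. Since G has at least one edge (e.g. e–a), it is not an edgeless graph, so tw(G) ≥ 1. Hence tw(G) = 1 exactly.

Treewidth 1.
Bags: B1 = {a, e}  B2 = {d, e}  B3 = {a, b}  B4 = {c, e}
Tree: B1–B2, B1–B3, B1–B4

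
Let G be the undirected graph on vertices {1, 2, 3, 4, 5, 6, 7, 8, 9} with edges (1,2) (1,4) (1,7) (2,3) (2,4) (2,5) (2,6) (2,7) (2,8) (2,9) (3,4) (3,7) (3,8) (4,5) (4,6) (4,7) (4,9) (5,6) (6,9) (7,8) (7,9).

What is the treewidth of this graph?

3

A width-3 tree decomposition is:
Bags: B1 = {2, 4, 6, 9}  B2 = {2, 4, 7, 9}  B3 = {2, 4, 5, 6}  B4 = {1, 2, 4, 7}  B5 = {2, 3, 4, 7}  B6 = {2, 3, 7, 8}
Tree: B1–B2, B1–B3, B2–B4, B4–B5, B5–B6
Each bag holds 4 vertices, so the decomposition has width 3, which upper-bounds the treewidth. On the other hand G contains the 4-clique {2, 3, 7, 8}. A clique must lie in a single bag of any decomposition, so no decomposition can have width below 3. Therefore the treewidth is 3.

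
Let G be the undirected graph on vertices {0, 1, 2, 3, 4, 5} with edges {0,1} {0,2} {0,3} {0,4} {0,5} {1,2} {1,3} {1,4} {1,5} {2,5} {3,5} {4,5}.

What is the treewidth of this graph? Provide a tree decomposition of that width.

Treewidth 3.
Bags: B1 = {0, 1, 4, 5}  B2 = {0, 1, 3, 5}  B3 = {0, 1, 2, 5}
Tree: B1–B2, B2–B3

The largest bag has 4 vertices, giving width 3; this decomposition certifies tw(G) ≤ 3. Conversely, {0, 1, 2, 5} is a clique of size 4, and the vertices of any clique must share a bag in every tree decomposition; so some bag has ≥ 4 vertices and tw(G) ≥ 3. Therefore the treewidth is 3.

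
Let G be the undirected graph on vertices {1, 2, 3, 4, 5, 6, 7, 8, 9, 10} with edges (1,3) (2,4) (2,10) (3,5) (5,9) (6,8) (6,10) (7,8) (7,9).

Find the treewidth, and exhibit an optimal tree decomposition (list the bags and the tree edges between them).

The largest bag has 2 vertices, giving width 1; this decomposition certifies tw(G) ≤ 1. Any graph with an edge has treewidth ≥ 1, and G has the edge 4–2. The upper and lower bounds meet at 1, so that is the treewidth.

Treewidth 1.
One such decomposition:
Bags: B1 = {2, 4}  B2 = {2, 10}  B3 = {6, 10}  B4 = {6, 8}  B5 = {7, 8}  B6 = {7, 9}  B7 = {5, 9}  B8 = {3, 5}  B9 = {1, 3}
Tree: B1–B2, B2–B3, B3–B4, B4–B5, B5–B6, B6–B7, B7–B8, B8–B9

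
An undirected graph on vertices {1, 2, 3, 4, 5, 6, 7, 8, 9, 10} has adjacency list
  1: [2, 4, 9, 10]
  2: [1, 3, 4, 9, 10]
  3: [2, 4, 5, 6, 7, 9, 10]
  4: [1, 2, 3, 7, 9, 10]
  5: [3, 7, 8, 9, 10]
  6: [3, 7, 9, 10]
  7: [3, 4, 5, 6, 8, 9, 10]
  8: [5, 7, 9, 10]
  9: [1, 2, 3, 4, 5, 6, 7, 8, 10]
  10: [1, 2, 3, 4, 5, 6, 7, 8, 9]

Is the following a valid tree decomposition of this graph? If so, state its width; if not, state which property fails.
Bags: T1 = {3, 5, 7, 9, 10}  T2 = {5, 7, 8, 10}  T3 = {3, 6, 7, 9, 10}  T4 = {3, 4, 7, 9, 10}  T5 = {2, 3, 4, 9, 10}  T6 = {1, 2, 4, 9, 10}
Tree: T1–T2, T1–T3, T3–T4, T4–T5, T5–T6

A tree decomposition must satisfy three properties: every vertex lies in some bag; for every edge, both endpoints lie together in some bag; and for every vertex, the bags containing it form a connected subtree. Here edge (9,8) lies in no bag, so the decomposition is invalid.

No — edge (9,8) lies in no bag.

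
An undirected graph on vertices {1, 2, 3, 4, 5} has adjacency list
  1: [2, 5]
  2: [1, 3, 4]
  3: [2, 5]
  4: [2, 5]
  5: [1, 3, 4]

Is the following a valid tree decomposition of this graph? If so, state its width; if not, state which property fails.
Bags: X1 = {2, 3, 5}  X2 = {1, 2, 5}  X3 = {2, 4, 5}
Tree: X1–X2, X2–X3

Checking the three conditions: (i) the bags cover all of {1, 2, 3, 4, 5}; (ii) for each edge, some bag contains both endpoints; (iii) the bags containing any fixed vertex form a subtree. All hold, so the decomposition is valid with width 3 − 1 = 2.

Yes; width 2.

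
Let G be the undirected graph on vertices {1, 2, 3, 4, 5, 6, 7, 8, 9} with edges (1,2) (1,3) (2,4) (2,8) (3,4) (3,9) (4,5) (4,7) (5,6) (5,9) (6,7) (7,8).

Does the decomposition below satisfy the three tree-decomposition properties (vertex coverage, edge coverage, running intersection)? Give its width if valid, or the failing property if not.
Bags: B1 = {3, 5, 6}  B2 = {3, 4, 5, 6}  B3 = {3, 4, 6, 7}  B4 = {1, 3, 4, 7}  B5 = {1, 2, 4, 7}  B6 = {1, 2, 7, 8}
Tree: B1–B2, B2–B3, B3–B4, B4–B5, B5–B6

A tree decomposition must satisfy three properties: every vertex lies in some bag; for every edge, both endpoints lie together in some bag; and for every vertex, the bags containing it form a connected subtree. Here vertex 9 appears in no bag, so the decomposition is invalid.

No — vertex 9 appears in no bag.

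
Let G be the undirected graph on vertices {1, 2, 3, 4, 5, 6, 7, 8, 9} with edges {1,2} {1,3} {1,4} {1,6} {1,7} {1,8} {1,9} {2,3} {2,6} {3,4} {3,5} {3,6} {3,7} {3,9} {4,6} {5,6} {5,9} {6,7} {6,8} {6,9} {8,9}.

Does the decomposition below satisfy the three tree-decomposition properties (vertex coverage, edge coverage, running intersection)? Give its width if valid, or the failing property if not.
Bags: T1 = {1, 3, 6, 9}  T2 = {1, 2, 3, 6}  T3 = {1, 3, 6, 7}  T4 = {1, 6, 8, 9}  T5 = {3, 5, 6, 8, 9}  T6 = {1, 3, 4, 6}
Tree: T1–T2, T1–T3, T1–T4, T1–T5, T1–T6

A tree decomposition must satisfy three properties: every vertex lies in some bag; for every edge, both endpoints lie together in some bag; and for every vertex, the bags containing it form a connected subtree. Here bags containing vertex 8 are not connected in the tree, so the decomposition is invalid.

No — bags containing vertex 8 are not connected in the tree.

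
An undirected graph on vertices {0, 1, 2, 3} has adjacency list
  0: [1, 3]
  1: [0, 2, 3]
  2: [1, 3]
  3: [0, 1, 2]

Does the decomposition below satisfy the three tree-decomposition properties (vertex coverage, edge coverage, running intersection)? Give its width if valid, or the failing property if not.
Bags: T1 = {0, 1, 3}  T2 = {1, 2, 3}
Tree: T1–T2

Vertex coverage: the bags together contain {0, 1, 2, 3}, the full vertex set. Edge coverage: each edge of G has both endpoints in at least one bag. Running intersection: for every vertex, the bags containing it form a connected subtree. All three properties hold, so this is a valid tree decomposition of width max|bag| − 1 = 2, and hence tw(G) ≤ 2.

Yes; width 2.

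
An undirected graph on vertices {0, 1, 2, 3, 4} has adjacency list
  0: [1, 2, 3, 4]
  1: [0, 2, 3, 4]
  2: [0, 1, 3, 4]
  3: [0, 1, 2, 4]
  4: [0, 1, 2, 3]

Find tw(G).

4

A width-4 tree decomposition is:
Bags: B1 = {0, 1, 2, 3, 4}
Tree: (single bag)
A single bag containing all 5 vertices is trivially a valid decomposition of width 4. For the lower bound, the 5 vertices {0, 1, 2, 3, 4} are pairwise adjacent, and any tree decomposition puts a clique entirely inside one bag — forcing width ≥ 4. Hence tw(G) = 4 exactly.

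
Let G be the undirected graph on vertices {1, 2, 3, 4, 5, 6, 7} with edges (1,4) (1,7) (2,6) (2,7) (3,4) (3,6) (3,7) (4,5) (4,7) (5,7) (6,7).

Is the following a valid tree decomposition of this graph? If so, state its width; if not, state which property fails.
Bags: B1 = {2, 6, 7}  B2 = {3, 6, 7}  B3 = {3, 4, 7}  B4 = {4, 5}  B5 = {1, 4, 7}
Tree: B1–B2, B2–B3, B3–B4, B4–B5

A tree decomposition must satisfy three properties: every vertex lies in some bag; for every edge, both endpoints lie together in some bag; and for every vertex, the bags containing it form a connected subtree. Here edge (7,5) lies in no bag, so the decomposition is invalid.

No — edge (7,5) lies in no bag.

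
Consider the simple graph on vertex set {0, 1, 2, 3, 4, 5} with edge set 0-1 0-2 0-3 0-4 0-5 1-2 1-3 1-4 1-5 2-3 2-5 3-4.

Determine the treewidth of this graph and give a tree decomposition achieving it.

Each bag holds 4 vertices, so the decomposition has width 3, which upper-bounds the treewidth. Conversely, {0, 1, 2, 3} is a clique of size 4, and the vertices of any clique must share a bag in every tree decomposition; so some bag has ≥ 4 vertices and tw(G) ≥ 3. The upper and lower bounds meet at 3, so that is the treewidth.

Treewidth 3.
One such decomposition:
Bags: B1 = {0, 1, 3, 4}  B2 = {0, 1, 2, 3}  B3 = {0, 1, 2, 5}
Tree: B1–B2, B2–B3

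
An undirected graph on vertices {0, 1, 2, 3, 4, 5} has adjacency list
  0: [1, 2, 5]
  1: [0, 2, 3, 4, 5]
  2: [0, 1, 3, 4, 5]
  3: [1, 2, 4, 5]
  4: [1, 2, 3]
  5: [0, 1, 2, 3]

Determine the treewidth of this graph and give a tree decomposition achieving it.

Treewidth 3.
Bags: B1 = {1, 2, 3, 5}  B2 = {0, 1, 2, 5}  B3 = {1, 2, 3, 4}
Tree: B1–B2, B1–B3

Each bag holds 4 vertices, so the decomposition has width 3, which upper-bounds the treewidth. On the other hand G contains the 4-clique {0, 1, 2, 5}. A clique must lie in a single bag of any decomposition, so no decomposition can have width below 3. Hence tw(G) = 3 exactly.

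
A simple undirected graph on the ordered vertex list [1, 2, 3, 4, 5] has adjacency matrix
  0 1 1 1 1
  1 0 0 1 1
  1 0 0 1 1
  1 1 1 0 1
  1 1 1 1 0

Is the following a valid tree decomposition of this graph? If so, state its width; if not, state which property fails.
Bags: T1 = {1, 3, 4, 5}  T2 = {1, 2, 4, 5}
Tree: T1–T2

Checking the three conditions: (i) the bags cover all of {1, 2, 3, 4, 5}; (ii) for each edge, some bag contains both endpoints; (iii) the bags containing any fixed vertex form a subtree. All hold, so the decomposition is valid with width 4 − 1 = 3.

Yes; width 3.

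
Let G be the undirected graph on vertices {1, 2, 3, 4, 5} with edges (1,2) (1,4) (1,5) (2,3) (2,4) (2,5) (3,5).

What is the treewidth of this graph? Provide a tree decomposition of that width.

Treewidth 2.
One such decomposition:
Bags: B1 = {1, 2, 5}  B2 = {2, 3, 5}  B3 = {1, 2, 4}
Tree: B1–B2, B1–B3

Every bag has size at most 3, so the width is 3 − 1 = 2 and tw(G) ≤ 2. On the other hand G contains the 3-clique {1, 2, 4}. A clique must lie in a single bag of any decomposition, so no decomposition can have width below 2. The upper and lower bounds meet at 2, so that is the treewidth.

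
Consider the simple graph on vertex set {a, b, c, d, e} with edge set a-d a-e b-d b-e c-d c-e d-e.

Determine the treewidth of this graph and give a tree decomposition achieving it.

Each bag holds 3 vertices, so the decomposition has width 2, which upper-bounds the treewidth. On the other hand G contains the 3-clique {c, d, e}. A clique must lie in a single bag of any decomposition, so no decomposition can have width below 2. The upper and lower bounds meet at 2, so that is the treewidth.

Treewidth 2.
One optimal decomposition is:
Bags: B1 = {c, d, e}  B2 = {b, d, e}  B3 = {a, d, e}
Tree: B1–B2, B1–B3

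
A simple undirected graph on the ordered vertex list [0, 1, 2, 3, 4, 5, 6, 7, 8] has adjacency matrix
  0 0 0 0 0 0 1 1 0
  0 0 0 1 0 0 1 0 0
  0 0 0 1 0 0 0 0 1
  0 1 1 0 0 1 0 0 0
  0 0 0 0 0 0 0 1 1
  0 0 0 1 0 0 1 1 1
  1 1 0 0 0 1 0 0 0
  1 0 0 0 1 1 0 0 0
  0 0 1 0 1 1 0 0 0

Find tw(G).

A width-3 tree decomposition is:
Bags: B1 = {0, 4, 7, 8}  B2 = {0, 5, 7, 8}  B3 = {0, 5, 6, 8}  B4 = {2, 5, 6, 8}  B5 = {2, 3, 5, 6}  B6 = {1, 2, 3, 6}
Tree: B1–B2, B2–B3, B3–B4, B4–B5, B5–B6
Every bag has size at most 4, so the width is 4 − 1 = 3 and tw(G) ≤ 3. For the lower bound: the 4 vertex sets {0,4,7}, {8}, {5}, {1,2,3,6} are disjoint, each induces a connected subgraph, and every pair is joined by at least one edge of G. Contracting each set to a single vertex therefore yields K_{4} as a minor, and since treewidth is minor-monotone, tw(G) ≥ tw(K_{4}) = 3. Therefore the treewidth is 3.

3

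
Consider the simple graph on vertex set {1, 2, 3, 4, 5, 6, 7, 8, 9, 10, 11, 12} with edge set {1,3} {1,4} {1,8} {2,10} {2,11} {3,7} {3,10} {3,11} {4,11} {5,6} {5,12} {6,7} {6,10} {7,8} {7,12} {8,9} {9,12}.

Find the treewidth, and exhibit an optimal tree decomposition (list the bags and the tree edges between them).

Treewidth 3.
One such decomposition:
Bags: B1 = {1, 2, 4, 11}  B2 = {1, 2, 3, 11}  B3 = {1, 2, 3, 10}  B4 = {1, 3, 8, 10}  B5 = {3, 7, 8, 10}  B6 = {6, 7, 8, 10}  B7 = {6, 7, 8, 9}  B8 = {6, 7, 9, 12}  B9 = {5, 6, 9, 12}
Tree: B1–B2, B2–B3, B3–B4, B4–B5, B5–B6, B6–B7, B7–B8, B8–B9

The largest bag has 4 vertices, giving width 3; this decomposition certifies tw(G) ≤ 3. For the lower bound: the 4 vertex sets {2,4,11}, {1}, {3}, {6,7,8,10} are disjoint, each induces a connected subgraph, and every pair is joined by at least one edge of G. Contracting each set to a single vertex therefore yields K_{4} as a minor, and since treewidth is minor-monotone, tw(G) ≥ tw(K_{4}) = 3. Therefore the treewidth is 3.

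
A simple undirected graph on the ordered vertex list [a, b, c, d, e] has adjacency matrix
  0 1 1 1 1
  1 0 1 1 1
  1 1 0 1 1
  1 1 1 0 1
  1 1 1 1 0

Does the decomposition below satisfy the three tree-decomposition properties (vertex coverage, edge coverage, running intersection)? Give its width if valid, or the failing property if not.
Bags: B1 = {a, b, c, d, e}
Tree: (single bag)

Yes; width 4.

Checking the three conditions: (i) the bags cover all of {a, b, c, d, e}; (ii) for each edge, some bag contains both endpoints; (iii) the bags containing any fixed vertex form a subtree. All hold, so the decomposition is valid with width 5 − 1 = 4.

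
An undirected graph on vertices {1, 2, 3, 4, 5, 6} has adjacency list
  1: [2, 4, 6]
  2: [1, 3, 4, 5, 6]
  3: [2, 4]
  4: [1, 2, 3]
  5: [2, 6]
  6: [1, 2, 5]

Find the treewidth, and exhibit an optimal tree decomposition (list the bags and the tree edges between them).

Treewidth 2.
One optimal decomposition is:
Bags: B1 = {1, 2, 6}  B2 = {2, 5, 6}  B3 = {1, 2, 4}  B4 = {2, 3, 4}
Tree: B1–B2, B1–B3, B3–B4

Every bag has size at most 3, so the width is 3 − 1 = 2 and tw(G) ≤ 2. On the other hand G contains the 3-clique {1, 2, 4}. A clique must lie in a single bag of any decomposition, so no decomposition can have width below 2. The upper and lower bounds meet at 2, so that is the treewidth.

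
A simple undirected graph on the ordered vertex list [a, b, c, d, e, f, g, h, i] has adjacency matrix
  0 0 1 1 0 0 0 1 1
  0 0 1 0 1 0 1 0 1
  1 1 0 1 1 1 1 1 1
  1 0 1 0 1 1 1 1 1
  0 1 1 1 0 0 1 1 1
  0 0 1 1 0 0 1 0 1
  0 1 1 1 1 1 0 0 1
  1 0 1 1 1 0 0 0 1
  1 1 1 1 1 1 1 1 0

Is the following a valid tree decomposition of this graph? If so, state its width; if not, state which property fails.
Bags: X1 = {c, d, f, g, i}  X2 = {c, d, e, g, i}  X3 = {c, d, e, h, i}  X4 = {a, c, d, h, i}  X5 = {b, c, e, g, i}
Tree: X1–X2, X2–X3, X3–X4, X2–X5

Every vertex of G appears in some bag (union = {a, b, c, d, e, f, g, h, i}); every edge is covered by a bag; and for each vertex v the set of bags containing v is connected in the bag tree. The decomposition is therefore valid. The largest bag has 5 vertices, so the width is 4.

Yes; width 4.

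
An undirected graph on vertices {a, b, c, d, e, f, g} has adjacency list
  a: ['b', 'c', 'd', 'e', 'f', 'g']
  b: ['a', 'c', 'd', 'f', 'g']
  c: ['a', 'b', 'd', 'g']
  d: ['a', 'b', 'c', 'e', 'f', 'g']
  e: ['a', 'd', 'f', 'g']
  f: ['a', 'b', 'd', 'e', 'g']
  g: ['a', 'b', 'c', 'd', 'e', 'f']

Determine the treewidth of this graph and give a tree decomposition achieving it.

Treewidth 4.
One optimal decomposition is:
Bags: B1 = {a, b, d, f, g}  B2 = {a, b, c, d, g}  B3 = {a, d, e, f, g}
Tree: B1–B2, B1–B3

Each bag holds 5 vertices, so the decomposition has width 4, which upper-bounds the treewidth. For the lower bound, the 5 vertices {a, b, c, d, g} are pairwise adjacent, and any tree decomposition puts a clique entirely inside one bag — forcing width ≥ 4. Therefore the treewidth is 4.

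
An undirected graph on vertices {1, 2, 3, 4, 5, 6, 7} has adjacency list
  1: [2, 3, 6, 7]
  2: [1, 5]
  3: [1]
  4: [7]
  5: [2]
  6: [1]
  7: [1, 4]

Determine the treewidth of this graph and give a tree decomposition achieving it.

Each bag holds 2 vertices, so the decomposition has width 1, which upper-bounds the treewidth. G has an edge, so its treewidth is at least 1. Combining the bounds, tw(G) = 1.

Treewidth 1.
One such decomposition:
Bags: B1 = {1, 2}  B2 = {1, 3}  B3 = {1, 7}  B4 = {4, 7}  B5 = {2, 5}  B6 = {1, 6}
Tree: B1–B2, B2–B3, B3–B4, B1–B5, B2–B6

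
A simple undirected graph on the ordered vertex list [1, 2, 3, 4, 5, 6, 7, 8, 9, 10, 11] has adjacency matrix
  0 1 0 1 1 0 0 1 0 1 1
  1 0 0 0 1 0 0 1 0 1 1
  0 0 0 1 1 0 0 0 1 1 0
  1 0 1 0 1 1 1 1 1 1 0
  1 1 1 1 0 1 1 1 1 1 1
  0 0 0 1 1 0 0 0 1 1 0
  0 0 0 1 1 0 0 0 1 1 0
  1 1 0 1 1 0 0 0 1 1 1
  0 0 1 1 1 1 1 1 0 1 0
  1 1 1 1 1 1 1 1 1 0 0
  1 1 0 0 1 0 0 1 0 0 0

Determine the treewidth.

A width-4 tree decomposition is:
Bags: B1 = {4, 5, 8, 9, 10}  B2 = {1, 4, 5, 8, 10}  B3 = {1, 2, 5, 8, 10}  B4 = {1, 2, 5, 8, 11}  B5 = {4, 5, 7, 9, 10}  B6 = {3, 4, 5, 9, 10}  B7 = {4, 5, 6, 9, 10}
Tree: B1–B2, B2–B3, B3–B4, B1–B5, B1–B6, B1–B7
Every bag has size at most 5, so the width is 5 − 1 = 4 and tw(G) ≤ 4. On the other hand G contains the 5-clique {1, 2, 5, 8, 10}. A clique must lie in a single bag of any decomposition, so no decomposition can have width below 4. Combining the bounds, tw(G) = 4.

4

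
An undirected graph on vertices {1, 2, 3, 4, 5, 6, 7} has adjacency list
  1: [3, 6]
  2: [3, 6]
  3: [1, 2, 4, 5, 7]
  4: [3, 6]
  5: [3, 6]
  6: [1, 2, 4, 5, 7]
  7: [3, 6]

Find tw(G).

A width-2 tree decomposition is:
Bags: B1 = {3, 4, 6}  B2 = {3, 5, 6}  B3 = {2, 3, 6}  B4 = {1, 3, 6}  B5 = {3, 6, 7}
Tree: B1–B2, B2–B3, B3–B4, B4–B5
Every bag has size at most 3, so the width is 3 − 1 = 2 and tw(G) ≤ 2. For the lower bound, G contains the cycle 3–4–6–5–3, so G is not a forest; only forests have treewidth ≤ 1, hence tw(G) ≥ 2. Therefore the treewidth is 2.

2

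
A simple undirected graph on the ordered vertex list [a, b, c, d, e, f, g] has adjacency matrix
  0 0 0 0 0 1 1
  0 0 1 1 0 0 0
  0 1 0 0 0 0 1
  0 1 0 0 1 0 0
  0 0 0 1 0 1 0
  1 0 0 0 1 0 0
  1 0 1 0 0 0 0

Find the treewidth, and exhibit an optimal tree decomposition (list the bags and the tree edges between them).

The largest bag has 3 vertices, giving width 2; this decomposition certifies tw(G) ≤ 2. For the lower bound, G contains the cycle c–b–d–e–f–a–g–c, so G is not a forest; only forests have treewidth ≤ 1, hence tw(G) ≥ 2. Combining the bounds, tw(G) = 2.

Treewidth 2.
One optimal decomposition is:
Bags: B1 = {b, c, d}  B2 = {c, d, e}  B3 = {c, e, f}  B4 = {a, c, f}  B5 = {a, c, g}
Tree: B1–B2, B2–B3, B3–B4, B4–B5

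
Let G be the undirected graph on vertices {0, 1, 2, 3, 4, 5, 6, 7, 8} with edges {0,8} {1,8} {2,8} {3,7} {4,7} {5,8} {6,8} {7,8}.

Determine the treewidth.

1

A width-1 tree decomposition is:
Bags: B1 = {3, 7}  B2 = {7, 8}  B3 = {5, 8}  B4 = {6, 8}  B5 = {4, 7}  B6 = {1, 8}  B7 = {0, 8}  B8 = {2, 8}
Tree: B1–B2, B2–B3, B2–B4, B1–B5, B2–B6, B4–B7, B3–B8
Every bag has size at most 2, so the width is 2 − 1 = 1 and tw(G) ≤ 1. Any graph with an edge has treewidth ≥ 1, and G has the edge 3–7. Hence tw(G) = 1 exactly.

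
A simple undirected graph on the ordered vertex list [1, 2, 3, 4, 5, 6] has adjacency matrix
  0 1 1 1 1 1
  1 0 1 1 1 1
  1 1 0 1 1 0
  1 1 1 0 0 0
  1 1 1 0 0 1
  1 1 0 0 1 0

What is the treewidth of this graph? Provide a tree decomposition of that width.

The largest bag has 4 vertices, giving width 3; this decomposition certifies tw(G) ≤ 3. On the other hand G contains the 4-clique {1, 2, 3, 4}. A clique must lie in a single bag of any decomposition, so no decomposition can have width below 3. Therefore the treewidth is 3.

Treewidth 3.
One optimal decomposition is:
Bags: B1 = {1, 2, 3, 5}  B2 = {1, 2, 3, 4}  B3 = {1, 2, 5, 6}
Tree: B1–B2, B1–B3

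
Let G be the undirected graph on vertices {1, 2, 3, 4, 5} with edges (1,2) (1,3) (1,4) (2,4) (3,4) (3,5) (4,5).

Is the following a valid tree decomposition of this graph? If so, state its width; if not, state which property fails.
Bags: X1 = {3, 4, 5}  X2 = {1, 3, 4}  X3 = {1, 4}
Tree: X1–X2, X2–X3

A tree decomposition must satisfy three properties: every vertex lies in some bag; for every edge, both endpoints lie together in some bag; and for every vertex, the bags containing it form a connected subtree. Here vertex 2 appears in no bag, so the decomposition is invalid.

No — vertex 2 appears in no bag.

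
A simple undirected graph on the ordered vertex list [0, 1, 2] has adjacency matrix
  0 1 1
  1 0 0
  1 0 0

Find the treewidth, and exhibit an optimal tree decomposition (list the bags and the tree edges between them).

The largest bag has 2 vertices, giving width 1; this decomposition certifies tw(G) ≤ 1. Any graph with an edge has treewidth ≥ 1, and G has the edge 0–2. Combining the bounds, tw(G) = 1.

Treewidth 1.
One optimal decomposition is:
Bags: B1 = {0, 2}  B2 = {0, 1}
Tree: B1–B2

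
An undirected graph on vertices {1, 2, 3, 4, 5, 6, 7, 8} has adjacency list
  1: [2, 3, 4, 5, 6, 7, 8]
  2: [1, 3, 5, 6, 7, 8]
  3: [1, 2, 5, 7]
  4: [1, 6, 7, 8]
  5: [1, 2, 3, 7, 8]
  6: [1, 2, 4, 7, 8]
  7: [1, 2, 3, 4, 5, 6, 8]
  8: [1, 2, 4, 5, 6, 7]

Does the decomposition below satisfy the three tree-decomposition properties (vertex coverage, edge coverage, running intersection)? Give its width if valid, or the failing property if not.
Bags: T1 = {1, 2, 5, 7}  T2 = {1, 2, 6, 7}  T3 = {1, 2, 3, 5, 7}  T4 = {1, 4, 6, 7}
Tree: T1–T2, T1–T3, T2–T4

No — vertex 8 appears in no bag.

A tree decomposition must satisfy three properties: every vertex lies in some bag; for every edge, both endpoints lie together in some bag; and for every vertex, the bags containing it form a connected subtree. Here vertex 8 appears in no bag, so the decomposition is invalid.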